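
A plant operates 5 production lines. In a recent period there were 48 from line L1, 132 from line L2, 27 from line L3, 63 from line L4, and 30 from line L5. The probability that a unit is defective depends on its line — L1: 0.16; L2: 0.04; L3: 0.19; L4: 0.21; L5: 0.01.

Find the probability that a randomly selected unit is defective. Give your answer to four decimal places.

0.1054

Total: 48 + 132 + 27 + 63 + 30 = 300.
P(L1) = 48/300 = 0.16. P(L2) = 132/300 = 0.44. P(L3) = 27/300 = 0.09. P(L4) = 63/300 = 0.21. P(L5) = 30/300 = 0.1.
P(D) = P(D|L1)·P(L1) + P(D|L2)·P(L2) + P(D|L3)·P(L3) + P(D|L4)·P(L4) + P(D|L5)·P(L5)
      = 0.16·0.16 + 0.04·0.44 + 0.19·0.09 + 0.21·0.21 + 0.01·0.1
      = 0.0256 + 0.0176 + 0.0171 + 0.0441 + 0.001 = 0.1054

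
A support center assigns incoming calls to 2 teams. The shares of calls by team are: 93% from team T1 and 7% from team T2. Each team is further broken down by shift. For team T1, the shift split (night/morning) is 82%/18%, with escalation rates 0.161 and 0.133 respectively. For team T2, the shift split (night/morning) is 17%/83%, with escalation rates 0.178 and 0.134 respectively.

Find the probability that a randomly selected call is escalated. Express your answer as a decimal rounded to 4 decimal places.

P(E|T1) = 0.82·0.161 + 0.18·0.133 = 0.13202 + 0.02394 = 0.15596
P(E|T2) = 0.17·0.178 + 0.83·0.134 = 0.03026 + 0.11122 = 0.14148
By total probability over the outer partition,
P(E) = 0.93·0.15596 + 0.07·0.14148
      = 0.1450428 + 0.0099036 = 0.1549464

P(E) ≈ 0.1549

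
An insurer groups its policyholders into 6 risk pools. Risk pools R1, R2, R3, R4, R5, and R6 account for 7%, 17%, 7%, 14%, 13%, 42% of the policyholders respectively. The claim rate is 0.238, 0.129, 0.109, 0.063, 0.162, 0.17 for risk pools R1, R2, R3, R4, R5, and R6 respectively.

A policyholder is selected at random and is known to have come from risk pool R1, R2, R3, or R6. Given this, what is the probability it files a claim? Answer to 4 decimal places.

0.1611

Let S = {R1, R2, R3, R6}.
P(S) = 0.07 + 0.17 + 0.07 + 0.42 = 0.73.
P(C ∩ S) = 0.238·0.07 + 0.129·0.17 + 0.109·0.07 + 0.17·0.42 = 0.01666 + 0.02193 + 0.00763 + 0.0714 = 0.11762.
P(C | S) = 0.11762 / 0.73 = 0.161123…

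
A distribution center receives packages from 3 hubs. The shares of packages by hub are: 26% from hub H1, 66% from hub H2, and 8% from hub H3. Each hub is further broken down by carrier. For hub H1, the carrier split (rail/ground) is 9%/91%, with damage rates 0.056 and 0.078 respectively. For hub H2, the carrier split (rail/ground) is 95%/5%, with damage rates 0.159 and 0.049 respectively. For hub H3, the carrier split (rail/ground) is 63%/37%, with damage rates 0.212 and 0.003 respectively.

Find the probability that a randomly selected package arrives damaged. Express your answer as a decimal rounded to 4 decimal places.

P(D|H1) = 0.09·0.056 + 0.91·0.078 = 0.00504 + 0.07098 = 0.07602
P(D|H2) = 0.95·0.159 + 0.05·0.049 = 0.15105 + 0.00245 = 0.1535
P(D|H3) = 0.63·0.212 + 0.37·0.003 = 0.13356 + 0.00111 = 0.13467
By total probability over the outer partition,
P(D) = 0.26·0.07602 + 0.66·0.1535 + 0.08·0.13467
      = 0.0197652 + 0.10131 + 0.0107736 = 0.1318488

P(D) ≈ 0.1318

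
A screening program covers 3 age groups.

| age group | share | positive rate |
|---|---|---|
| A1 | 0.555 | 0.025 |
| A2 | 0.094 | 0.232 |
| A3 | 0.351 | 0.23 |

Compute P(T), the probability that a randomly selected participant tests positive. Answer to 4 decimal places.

P(T) ≈ 0.1164

P(T) = P(T|A1)·P(A1) + P(T|A2)·P(A2) + P(T|A3)·P(A3)
      = 0.025·0.555 + 0.232·0.094 + 0.23·0.351
      = 0.013875 + 0.021808 + 0.08073 = 0.116413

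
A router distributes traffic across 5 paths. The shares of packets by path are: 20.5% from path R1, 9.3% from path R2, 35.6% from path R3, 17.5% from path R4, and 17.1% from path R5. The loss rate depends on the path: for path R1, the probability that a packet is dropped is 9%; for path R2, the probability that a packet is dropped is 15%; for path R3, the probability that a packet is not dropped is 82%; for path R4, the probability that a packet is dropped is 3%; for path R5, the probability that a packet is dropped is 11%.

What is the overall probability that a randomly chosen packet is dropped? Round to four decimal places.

P(L) ≈ 0.1205

P(L|R3) = 1 − 0.82 = 0.18.
P(L) = P(L|R1)·P(R1) + P(L|R2)·P(R2) + P(L|R3)·P(R3) + P(L|R4)·P(R4) + P(L|R5)·P(R5)
      = 0.09·0.205 + 0.15·0.093 + 0.18·0.356 + 0.03·0.175 + 0.11·0.171
      = 0.01845 + 0.01395 + 0.06408 + 0.00525 + 0.01881 = 0.12054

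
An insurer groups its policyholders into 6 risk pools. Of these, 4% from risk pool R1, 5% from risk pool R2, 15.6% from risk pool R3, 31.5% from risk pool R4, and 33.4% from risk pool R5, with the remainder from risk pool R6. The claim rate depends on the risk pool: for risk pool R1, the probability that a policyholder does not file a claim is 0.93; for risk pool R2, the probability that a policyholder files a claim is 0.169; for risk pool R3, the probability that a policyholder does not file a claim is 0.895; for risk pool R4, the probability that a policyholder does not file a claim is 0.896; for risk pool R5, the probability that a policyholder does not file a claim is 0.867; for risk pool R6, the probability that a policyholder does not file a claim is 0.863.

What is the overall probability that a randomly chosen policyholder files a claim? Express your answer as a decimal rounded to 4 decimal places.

P(R6) = 1 − (0.04 + 0.05 + 0.156 + 0.315 + 0.334) = 0.105.
P(C|R1) = 1 − 0.93 = 0.07.
P(C|R3) = 1 − 0.895 = 0.105.
P(C|R4) = 1 − 0.896 = 0.104.
P(C|R5) = 1 − 0.867 = 0.133.
P(C|R6) = 1 − 0.863 = 0.137.
P(C) = P(C|R1)·P(R1) + P(C|R2)·P(R2) + P(C|R3)·P(R3) + P(C|R4)·P(R4) + P(C|R5)·P(R5) + P(C|R6)·P(R6)
      = 0.07·0.04 + 0.169·0.05 + 0.105·0.156 + 0.104·0.315 + 0.133·0.334 + 0.137·0.105
      = 0.0028 + 0.00845 + 0.01638 + 0.03276 + 0.044422 + 0.014385 = 0.119197

0.1192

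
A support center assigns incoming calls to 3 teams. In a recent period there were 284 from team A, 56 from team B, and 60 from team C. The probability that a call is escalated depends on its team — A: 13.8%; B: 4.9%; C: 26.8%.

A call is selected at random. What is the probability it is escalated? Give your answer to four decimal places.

P(E) ≈ 0.1450

Total: 284 + 56 + 60 = 400.
P(A) = 284/400 = 0.71. P(B) = 56/400 = 0.14. P(C) = 60/400 = 0.15.
Using total probability over the partition,
P(E) = P(E|A)·P(A) + P(E|B)·P(B) + P(E|C)·P(C)
      = 0.138·0.71 + 0.049·0.14 + 0.268·0.15
      = 0.09798 + 0.00686 + 0.0402 = 0.14504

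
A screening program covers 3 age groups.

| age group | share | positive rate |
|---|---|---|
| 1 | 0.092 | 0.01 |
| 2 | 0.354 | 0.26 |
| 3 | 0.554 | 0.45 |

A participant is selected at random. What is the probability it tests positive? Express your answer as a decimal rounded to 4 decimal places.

P(T) ≈ 0.3423

P(T) = P(T|1)·P(1) + P(T|2)·P(2) + P(T|3)·P(3)
      = 0.01·0.092 + 0.26·0.354 + 0.45·0.554
      = 0.00092 + 0.09204 + 0.2493 = 0.34226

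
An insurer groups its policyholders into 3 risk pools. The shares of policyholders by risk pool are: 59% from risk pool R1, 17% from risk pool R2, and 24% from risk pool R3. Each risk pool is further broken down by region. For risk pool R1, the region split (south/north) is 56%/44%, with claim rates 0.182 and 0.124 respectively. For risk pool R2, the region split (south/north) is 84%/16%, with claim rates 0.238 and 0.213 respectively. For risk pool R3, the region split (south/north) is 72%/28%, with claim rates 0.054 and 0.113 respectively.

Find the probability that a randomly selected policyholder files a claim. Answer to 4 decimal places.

P(C|R1) = 0.56·0.182 + 0.44·0.124 = 0.10192 + 0.05456 = 0.15648
P(C|R2) = 0.84·0.238 + 0.16·0.213 = 0.19992 + 0.03408 = 0.234
P(C|R3) = 0.72·0.054 + 0.28·0.113 = 0.03888 + 0.03164 = 0.07052
By total probability over the outer partition,
P(C) = 0.59·0.15648 + 0.17·0.234 + 0.24·0.07052
      = 0.0923232 + 0.03978 + 0.0169248 = 0.149028

0.1490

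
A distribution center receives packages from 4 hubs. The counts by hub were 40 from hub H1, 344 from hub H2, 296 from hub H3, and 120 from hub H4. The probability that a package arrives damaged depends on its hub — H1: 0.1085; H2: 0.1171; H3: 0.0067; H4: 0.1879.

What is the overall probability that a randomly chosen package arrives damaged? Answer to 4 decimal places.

0.0864

Total: 40 + 344 + 296 + 120 = 800.
P(H1) = 40/800 = 0.05. P(H2) = 344/800 = 0.43. P(H3) = 296/800 = 0.37. P(H4) = 120/800 = 0.15.
P(D) = P(D|H1)·P(H1) + P(D|H2)·P(H2) + P(D|H3)·P(H3) + P(D|H4)·P(H4)
      = 0.1085·0.05 + 0.1171·0.43 + 0.0067·0.37 + 0.1879·0.15
      = 0.005425 + 0.050353 + 0.002479 + 0.028185 = 0.086442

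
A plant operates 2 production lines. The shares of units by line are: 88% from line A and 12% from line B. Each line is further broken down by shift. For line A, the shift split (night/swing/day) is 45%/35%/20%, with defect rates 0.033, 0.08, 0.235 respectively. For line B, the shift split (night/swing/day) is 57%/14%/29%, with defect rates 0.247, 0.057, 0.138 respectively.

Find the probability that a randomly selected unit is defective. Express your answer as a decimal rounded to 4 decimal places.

0.1017

P(D|A) = 0.45·0.033 + 0.35·0.08 + 0.2·0.235 = 0.01485 + 0.028 + 0.047 = 0.08985
P(D|B) = 0.57·0.247 + 0.14·0.057 + 0.29·0.138 = 0.14079 + 0.00798 + 0.04002 = 0.18879
Then overall,
P(D) = 0.88·0.08985 + 0.12·0.18879
      = 0.079068 + 0.0226548 = 0.1017228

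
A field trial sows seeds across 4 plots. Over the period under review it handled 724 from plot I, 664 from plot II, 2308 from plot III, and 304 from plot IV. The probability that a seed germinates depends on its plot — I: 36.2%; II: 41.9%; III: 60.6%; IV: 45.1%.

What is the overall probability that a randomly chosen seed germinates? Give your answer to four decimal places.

Total: 724 + 664 + 2308 + 304 = 4000.
P(I) = 724/4000 = 0.181. P(II) = 664/4000 = 0.166. P(III) = 2308/4000 = 0.577. P(IV) = 304/4000 = 0.076.
P(G) = P(G|I)·P(I) + P(G|II)·P(II) + P(G|III)·P(III) + P(G|IV)·P(IV)
      = 0.362·0.181 + 0.419·0.166 + 0.606·0.577 + 0.451·0.076
      = 0.065522 + 0.069554 + 0.349662 + 0.034276 = 0.519014

0.5190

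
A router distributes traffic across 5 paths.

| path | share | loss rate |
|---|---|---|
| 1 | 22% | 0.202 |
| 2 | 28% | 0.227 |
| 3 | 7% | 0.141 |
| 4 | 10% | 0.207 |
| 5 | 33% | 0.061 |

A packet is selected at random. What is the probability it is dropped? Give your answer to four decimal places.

0.1587

P(L) = P(L|1)·P(1) + P(L|2)·P(2) + P(L|3)·P(3) + P(L|4)·P(4) + P(L|5)·P(5)
      = 0.202·0.22 + 0.227·0.28 + 0.141·0.07 + 0.207·0.1 + 0.061·0.33
      = 0.04444 + 0.06356 + 0.00987 + 0.0207 + 0.02013 = 0.1587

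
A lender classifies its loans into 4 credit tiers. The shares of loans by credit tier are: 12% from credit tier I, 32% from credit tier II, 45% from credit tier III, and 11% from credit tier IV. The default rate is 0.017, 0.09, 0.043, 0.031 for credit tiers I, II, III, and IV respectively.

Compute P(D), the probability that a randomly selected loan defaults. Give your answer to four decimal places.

P(D) = P(D|I)·P(I) + P(D|II)·P(II) + P(D|III)·P(III) + P(D|IV)·P(IV)
      = 0.017·0.12 + 0.09·0.32 + 0.043·0.45 + 0.031·0.11
      = 0.00204 + 0.0288 + 0.01935 + 0.00341 = 0.0536

P(D) ≈ 0.0536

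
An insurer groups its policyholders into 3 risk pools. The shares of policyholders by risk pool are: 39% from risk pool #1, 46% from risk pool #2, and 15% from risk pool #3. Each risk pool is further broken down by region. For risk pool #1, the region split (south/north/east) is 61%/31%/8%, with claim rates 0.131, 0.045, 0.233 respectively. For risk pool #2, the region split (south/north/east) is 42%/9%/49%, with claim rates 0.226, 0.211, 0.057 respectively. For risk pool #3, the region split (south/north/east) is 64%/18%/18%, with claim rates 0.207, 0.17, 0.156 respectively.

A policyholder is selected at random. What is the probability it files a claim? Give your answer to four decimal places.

P(C) ≈ 0.1378

P(C|#1) = 0.61·0.131 + 0.31·0.045 + 0.08·0.233 = 0.07991 + 0.01395 + 0.01864 = 0.1125
P(C|#2) = 0.42·0.226 + 0.09·0.211 + 0.49·0.057 = 0.09492 + 0.01899 + 0.02793 = 0.14184
P(C|#3) = 0.64·0.207 + 0.18·0.17 + 0.18·0.156 = 0.13248 + 0.0306 + 0.02808 = 0.19116
By total probability over the outer partition,
P(C) = 0.39·0.1125 + 0.46·0.14184 + 0.15·0.19116
      = 0.043875 + 0.0652464 + 0.028674 = 0.1377954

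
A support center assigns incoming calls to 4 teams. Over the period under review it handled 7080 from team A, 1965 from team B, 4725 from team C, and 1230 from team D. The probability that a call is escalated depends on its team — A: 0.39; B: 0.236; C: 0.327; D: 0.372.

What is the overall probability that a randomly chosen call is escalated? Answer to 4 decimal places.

Total: 7080 + 1965 + 4725 + 1230 = 15000.
P(A) = 7080/15000 = 0.472. P(B) = 1965/15000 = 0.131. P(C) = 4725/15000 = 0.315. P(D) = 1230/15000 = 0.082.
Using total probability over the partition,
P(E) = P(E|A)·P(A) + P(E|B)·P(B) + P(E|C)·P(C) + P(E|D)·P(D)
      = 0.39·0.472 + 0.236·0.131 + 0.327·0.315 + 0.372·0.082
      = 0.18408 + 0.030916 + 0.103005 + 0.030504 = 0.348505

0.3485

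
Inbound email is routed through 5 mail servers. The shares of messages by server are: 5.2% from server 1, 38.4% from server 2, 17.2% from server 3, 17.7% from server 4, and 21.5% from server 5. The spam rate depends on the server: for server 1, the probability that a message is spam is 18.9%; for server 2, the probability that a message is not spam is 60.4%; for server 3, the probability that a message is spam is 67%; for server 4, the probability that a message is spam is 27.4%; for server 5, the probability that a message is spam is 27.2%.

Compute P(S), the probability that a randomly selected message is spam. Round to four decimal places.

P(S) ≈ 0.3841

P(S|2) = 1 − 0.604 = 0.396.
P(S) = P(S|1)·P(1) + P(S|2)·P(2) + P(S|3)·P(3) + P(S|4)·P(4) + P(S|5)·P(5)
      = 0.189·0.052 + 0.396·0.384 + 0.67·0.172 + 0.274·0.177 + 0.272·0.215
      = 0.009828 + 0.152064 + 0.11524 + 0.048498 + 0.05848 = 0.38411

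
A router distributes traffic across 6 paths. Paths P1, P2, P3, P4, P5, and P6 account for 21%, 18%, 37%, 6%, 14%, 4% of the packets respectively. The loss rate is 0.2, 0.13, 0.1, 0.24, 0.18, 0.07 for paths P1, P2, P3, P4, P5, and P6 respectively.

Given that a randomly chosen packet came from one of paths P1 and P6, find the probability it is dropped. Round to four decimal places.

0.1792

Let S = {P1, P6}.
P(S) = 0.21 + 0.04 = 0.25.
P(L ∩ S) = 0.2·0.21 + 0.07·0.04 = 0.042 + 0.0028 = 0.0448.
P(L | S) = 0.0448 / 0.25 = 0.179200…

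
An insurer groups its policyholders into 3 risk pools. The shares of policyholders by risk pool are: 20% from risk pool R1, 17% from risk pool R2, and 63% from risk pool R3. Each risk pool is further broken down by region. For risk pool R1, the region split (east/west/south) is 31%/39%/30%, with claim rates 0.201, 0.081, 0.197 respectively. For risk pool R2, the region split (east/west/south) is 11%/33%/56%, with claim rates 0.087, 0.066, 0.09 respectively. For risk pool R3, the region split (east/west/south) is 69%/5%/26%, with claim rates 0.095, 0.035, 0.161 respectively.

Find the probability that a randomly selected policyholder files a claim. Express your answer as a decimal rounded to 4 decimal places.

P(C) ≈ 0.1133

P(C|R1) = 0.31·0.201 + 0.39·0.081 + 0.3·0.197 = 0.06231 + 0.03159 + 0.0591 = 0.153
P(C|R2) = 0.11·0.087 + 0.33·0.066 + 0.56·0.09 = 0.00957 + 0.02178 + 0.0504 = 0.08175
P(C|R3) = 0.69·0.095 + 0.05·0.035 + 0.26·0.161 = 0.06555 + 0.00175 + 0.04186 = 0.10916
Then overall,
P(C) = 0.2·0.153 + 0.17·0.08175 + 0.63·0.10916
      = 0.0306 + 0.0138975 + 0.0687708 = 0.1132683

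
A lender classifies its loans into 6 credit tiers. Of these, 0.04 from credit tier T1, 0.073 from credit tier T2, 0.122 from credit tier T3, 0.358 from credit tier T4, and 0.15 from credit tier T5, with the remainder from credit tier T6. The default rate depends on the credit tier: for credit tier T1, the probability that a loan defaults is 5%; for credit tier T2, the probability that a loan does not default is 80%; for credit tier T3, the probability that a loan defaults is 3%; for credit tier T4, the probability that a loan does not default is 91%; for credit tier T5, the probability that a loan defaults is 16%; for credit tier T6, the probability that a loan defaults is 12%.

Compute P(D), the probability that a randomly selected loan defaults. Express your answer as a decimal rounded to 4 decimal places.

0.1073

P(T6) = 1 − (0.04 + 0.073 + 0.122 + 0.358 + 0.15) = 0.257.
P(D|T2) = 1 − 0.8 = 0.2.
P(D|T4) = 1 − 0.91 = 0.09.
P(D) = P(D|T1)·P(T1) + P(D|T2)·P(T2) + P(D|T3)·P(T3) + P(D|T4)·P(T4) + P(D|T5)·P(T5) + P(D|T6)·P(T6)
      = 0.05·0.04 + 0.2·0.073 + 0.03·0.122 + 0.09·0.358 + 0.16·0.15 + 0.12·0.257
      = 0.002 + 0.0146 + 0.00366 + 0.03222 + 0.024 + 0.03084 = 0.10732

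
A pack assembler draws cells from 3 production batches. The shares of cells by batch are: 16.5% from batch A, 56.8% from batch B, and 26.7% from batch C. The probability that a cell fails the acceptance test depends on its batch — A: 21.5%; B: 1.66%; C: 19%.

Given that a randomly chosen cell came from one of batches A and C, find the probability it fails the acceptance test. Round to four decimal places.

P(F|S) ≈ 0.1995

Let S = {A, C}.
P(S) = 0.165 + 0.267 = 0.432.
P(F ∩ S) = 0.215·0.165 + 0.19·0.267 = 0.035475 + 0.05073 = 0.086205.
P(F | S) = 0.086205 / 0.432 = 0.199549…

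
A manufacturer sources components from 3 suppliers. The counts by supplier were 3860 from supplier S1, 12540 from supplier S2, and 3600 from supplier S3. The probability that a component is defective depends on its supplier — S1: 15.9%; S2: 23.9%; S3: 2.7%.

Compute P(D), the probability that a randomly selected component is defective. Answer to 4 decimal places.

P(D) ≈ 0.1854

Total: 3860 + 12540 + 3600 = 20000.
P(S1) = 3860/20000 = 0.193. P(S2) = 12540/20000 = 0.627. P(S3) = 3600/20000 = 0.18.
P(D) = P(D|S1)·P(S1) + P(D|S2)·P(S2) + P(D|S3)·P(S3)
      = 0.159·0.193 + 0.239·0.627 + 0.027·0.18
      = 0.030687 + 0.149853 + 0.00486 = 0.1854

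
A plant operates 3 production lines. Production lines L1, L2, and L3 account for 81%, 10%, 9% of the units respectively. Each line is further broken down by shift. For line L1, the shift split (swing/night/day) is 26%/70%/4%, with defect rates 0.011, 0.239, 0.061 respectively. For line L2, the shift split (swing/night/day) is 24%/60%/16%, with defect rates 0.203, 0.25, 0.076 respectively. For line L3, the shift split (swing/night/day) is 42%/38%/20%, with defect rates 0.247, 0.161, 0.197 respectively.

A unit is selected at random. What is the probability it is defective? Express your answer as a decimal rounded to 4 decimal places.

P(D|L1) = 0.26·0.011 + 0.7·0.239 + 0.04·0.061 = 0.00286 + 0.1673 + 0.00244 = 0.1726
P(D|L2) = 0.24·0.203 + 0.6·0.25 + 0.16·0.076 = 0.04872 + 0.15 + 0.01216 = 0.21088
P(D|L3) = 0.42·0.247 + 0.38·0.161 + 0.2·0.197 = 0.10374 + 0.06118 + 0.0394 = 0.20432
Then overall,
P(D) = 0.81·0.1726 + 0.1·0.21088 + 0.09·0.20432
      = 0.139806 + 0.021088 + 0.0183888 = 0.1792828

P(D) ≈ 0.1793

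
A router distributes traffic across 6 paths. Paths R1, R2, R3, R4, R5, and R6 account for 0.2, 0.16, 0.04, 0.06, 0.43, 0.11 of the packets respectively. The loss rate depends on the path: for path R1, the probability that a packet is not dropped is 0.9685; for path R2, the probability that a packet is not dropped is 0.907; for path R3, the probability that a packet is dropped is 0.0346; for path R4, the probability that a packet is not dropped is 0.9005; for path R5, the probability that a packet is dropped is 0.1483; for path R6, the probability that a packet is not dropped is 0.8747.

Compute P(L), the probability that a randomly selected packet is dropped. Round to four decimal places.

P(L) ≈ 0.1061

P(L|R1) = 1 − 0.9685 = 0.0315.
P(L|R2) = 1 − 0.907 = 0.093.
P(L|R4) = 1 − 0.9005 = 0.0995.
P(L|R6) = 1 − 0.8747 = 0.1253.
Using total probability over the partition,
P(L) = P(L|R1)·P(R1) + P(L|R2)·P(R2) + P(L|R3)·P(R3) + P(L|R4)·P(R4) + P(L|R5)·P(R5) + P(L|R6)·P(R6)
      = 0.0315·0.2 + 0.093·0.16 + 0.0346·0.04 + 0.0995·0.06 + 0.1483·0.43 + 0.1253·0.11
      = 0.0063 + 0.01488 + 0.001384 + 0.00597 + 0.063769 + 0.013783 = 0.106086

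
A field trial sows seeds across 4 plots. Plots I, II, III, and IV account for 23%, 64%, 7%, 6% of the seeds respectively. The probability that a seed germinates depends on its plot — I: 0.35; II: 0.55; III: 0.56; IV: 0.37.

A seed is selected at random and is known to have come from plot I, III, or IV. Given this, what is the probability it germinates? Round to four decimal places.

Let S = {I, III, IV}.
P(S) = 0.23 + 0.07 + 0.06 = 0.36.
P(G ∩ S) = 0.35·0.23 + 0.56·0.07 + 0.37·0.06 = 0.0805 + 0.0392 + 0.0222 = 0.1419.
P(G | S) = 0.1419 / 0.36 = 0.394167…

0.3942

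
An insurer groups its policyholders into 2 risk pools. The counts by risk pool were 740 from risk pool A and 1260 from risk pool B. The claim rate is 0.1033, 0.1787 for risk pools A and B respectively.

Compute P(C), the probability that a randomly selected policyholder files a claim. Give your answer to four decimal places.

Total: 740 + 1260 = 2000.
P(A) = 740/2000 = 0.37. P(B) = 1260/2000 = 0.63.
By the law of total probability,
P(C) = P(C|A)·P(A) + P(C|B)·P(B)
      = 0.1033·0.37 + 0.1787·0.63
      = 0.038221 + 0.112581 = 0.150802

P(C) ≈ 0.1508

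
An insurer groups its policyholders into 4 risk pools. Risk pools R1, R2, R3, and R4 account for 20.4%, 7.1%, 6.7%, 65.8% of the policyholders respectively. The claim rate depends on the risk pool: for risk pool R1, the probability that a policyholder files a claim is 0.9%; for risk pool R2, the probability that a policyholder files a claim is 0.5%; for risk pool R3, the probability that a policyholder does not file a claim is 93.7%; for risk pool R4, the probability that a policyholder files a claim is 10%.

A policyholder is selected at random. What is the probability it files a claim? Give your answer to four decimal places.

0.0722

P(C|R3) = 1 − 0.937 = 0.063.
P(C) = P(C|R1)·P(R1) + P(C|R2)·P(R2) + P(C|R3)·P(R3) + P(C|R4)·P(R4)
      = 0.009·0.204 + 0.005·0.071 + 0.063·0.067 + 0.1·0.658
      = 0.001836 + 0.000355 + 0.004221 + 0.0658 = 0.072212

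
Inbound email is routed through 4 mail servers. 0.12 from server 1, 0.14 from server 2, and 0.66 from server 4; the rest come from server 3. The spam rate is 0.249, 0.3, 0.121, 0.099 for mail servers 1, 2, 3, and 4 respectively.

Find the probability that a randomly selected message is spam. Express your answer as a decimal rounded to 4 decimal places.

P(3) = 1 − (0.12 + 0.14 + 0.66) = 0.08.
P(S) = P(S|1)·P(1) + P(S|2)·P(2) + P(S|3)·P(3) + P(S|4)·P(4)
      = 0.249·0.12 + 0.3·0.14 + 0.121·0.08 + 0.099·0.66
      = 0.02988 + 0.042 + 0.00968 + 0.06534 = 0.1469

P(S) ≈ 0.1469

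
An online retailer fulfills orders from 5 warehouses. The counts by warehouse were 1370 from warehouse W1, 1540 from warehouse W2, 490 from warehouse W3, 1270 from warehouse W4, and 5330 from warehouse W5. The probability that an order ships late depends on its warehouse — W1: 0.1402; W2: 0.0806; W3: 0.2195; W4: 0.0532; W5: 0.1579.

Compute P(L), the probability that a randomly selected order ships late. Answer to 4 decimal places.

0.1333

Total: 1370 + 1540 + 490 + 1270 + 5330 = 10000.
P(W1) = 1370/10000 = 0.137. P(W2) = 1540/10000 = 0.154. P(W3) = 490/10000 = 0.049. P(W4) = 1270/10000 = 0.127. P(W5) = 5330/10000 = 0.533.
P(L) = P(L|W1)·P(W1) + P(L|W2)·P(W2) + P(L|W3)·P(W3) + P(L|W4)·P(W4) + P(L|W5)·P(W5)
      = 0.1402·0.137 + 0.0806·0.154 + 0.2195·0.049 + 0.0532·0.127 + 0.1579·0.533
      = 0.0192074 + 0.0124124 + 0.0107555 + 0.0067564 + 0.0841607 = 0.1332924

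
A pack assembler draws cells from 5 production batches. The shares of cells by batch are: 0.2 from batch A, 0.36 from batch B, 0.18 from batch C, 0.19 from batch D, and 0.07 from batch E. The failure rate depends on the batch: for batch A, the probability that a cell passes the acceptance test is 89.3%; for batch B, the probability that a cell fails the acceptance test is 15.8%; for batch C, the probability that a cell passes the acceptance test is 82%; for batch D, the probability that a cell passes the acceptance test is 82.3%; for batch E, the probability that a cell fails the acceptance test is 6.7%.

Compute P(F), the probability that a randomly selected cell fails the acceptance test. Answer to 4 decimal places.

P(F) ≈ 0.1490

P(F|A) = 1 − 0.893 = 0.107.
P(F|C) = 1 − 0.82 = 0.18.
P(F|D) = 1 − 0.823 = 0.177.
P(F) = P(F|A)·P(A) + P(F|B)·P(B) + P(F|C)·P(C) + P(F|D)·P(D) + P(F|E)·P(E)
      = 0.107·0.2 + 0.158·0.36 + 0.18·0.18 + 0.177·0.19 + 0.067·0.07
      = 0.0214 + 0.05688 + 0.0324 + 0.03363 + 0.00469 = 0.149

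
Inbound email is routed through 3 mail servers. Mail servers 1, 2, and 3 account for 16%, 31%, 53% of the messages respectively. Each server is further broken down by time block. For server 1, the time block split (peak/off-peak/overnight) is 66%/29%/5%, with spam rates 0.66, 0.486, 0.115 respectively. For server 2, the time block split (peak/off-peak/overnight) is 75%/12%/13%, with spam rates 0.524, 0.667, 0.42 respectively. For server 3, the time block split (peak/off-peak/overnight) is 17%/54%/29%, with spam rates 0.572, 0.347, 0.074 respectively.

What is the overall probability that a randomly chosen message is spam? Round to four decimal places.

P(S) ≈ 0.4190

P(S|1) = 0.66·0.66 + 0.29·0.486 + 0.05·0.115 = 0.4356 + 0.14094 + 0.00575 = 0.58229
P(S|2) = 0.75·0.524 + 0.12·0.667 + 0.13·0.42 = 0.393 + 0.08004 + 0.0546 = 0.52764
P(S|3) = 0.17·0.572 + 0.54·0.347 + 0.29·0.074 = 0.09724 + 0.18738 + 0.02146 = 0.30608
By total probability over the outer partition,
P(S) = 0.16·0.58229 + 0.31·0.52764 + 0.53·0.30608
      = 0.0931664 + 0.1635684 + 0.1622224 = 0.4189572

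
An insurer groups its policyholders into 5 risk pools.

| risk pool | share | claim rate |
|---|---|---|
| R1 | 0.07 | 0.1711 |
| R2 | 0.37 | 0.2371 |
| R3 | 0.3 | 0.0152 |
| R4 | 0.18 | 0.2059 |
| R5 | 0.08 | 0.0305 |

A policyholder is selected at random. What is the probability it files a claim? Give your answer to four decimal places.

0.1438

P(C) = P(C|R1)·P(R1) + P(C|R2)·P(R2) + P(C|R3)·P(R3) + P(C|R4)·P(R4) + P(C|R5)·P(R5)
      = 0.1711·0.07 + 0.2371·0.37 + 0.0152·0.3 + 0.2059·0.18 + 0.0305·0.08
      = 0.011977 + 0.087727 + 0.00456 + 0.037062 + 0.00244 = 0.143766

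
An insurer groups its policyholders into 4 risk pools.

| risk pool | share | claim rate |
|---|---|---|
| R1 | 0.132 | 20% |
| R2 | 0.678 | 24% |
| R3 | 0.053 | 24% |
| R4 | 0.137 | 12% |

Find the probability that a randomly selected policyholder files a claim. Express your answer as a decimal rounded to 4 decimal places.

P(C) ≈ 0.2183

By the law of total probability,
P(C) = P(C|R1)·P(R1) + P(C|R2)·P(R2) + P(C|R3)·P(R3) + P(C|R4)·P(R4)
      = 0.2·0.132 + 0.24·0.678 + 0.24·0.053 + 0.12·0.137
      = 0.0264 + 0.16272 + 0.01272 + 0.01644 = 0.21828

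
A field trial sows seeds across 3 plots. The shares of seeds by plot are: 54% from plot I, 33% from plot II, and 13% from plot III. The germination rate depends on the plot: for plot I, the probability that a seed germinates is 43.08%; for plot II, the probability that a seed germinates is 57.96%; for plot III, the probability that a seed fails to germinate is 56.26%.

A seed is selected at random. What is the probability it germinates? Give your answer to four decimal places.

0.4808

P(G|III) = 1 − 0.5626 = 0.4374.
By the law of total probability,
P(G) = P(G|I)·P(I) + P(G|II)·P(II) + P(G|III)·P(III)
      = 0.4308·0.54 + 0.5796·0.33 + 0.4374·0.13
      = 0.232632 + 0.191268 + 0.056862 = 0.480762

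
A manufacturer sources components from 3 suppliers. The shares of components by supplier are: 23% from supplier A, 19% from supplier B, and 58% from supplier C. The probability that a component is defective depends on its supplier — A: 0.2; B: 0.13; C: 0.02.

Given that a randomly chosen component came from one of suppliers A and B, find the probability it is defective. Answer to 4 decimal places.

Let S = {A, B}.
P(S) = 0.23 + 0.19 = 0.42.
P(D ∩ S) = 0.2·0.23 + 0.13·0.19 = 0.046 + 0.0247 = 0.0707.
P(D | S) = 0.0707 / 0.42 = 0.168333…

0.1683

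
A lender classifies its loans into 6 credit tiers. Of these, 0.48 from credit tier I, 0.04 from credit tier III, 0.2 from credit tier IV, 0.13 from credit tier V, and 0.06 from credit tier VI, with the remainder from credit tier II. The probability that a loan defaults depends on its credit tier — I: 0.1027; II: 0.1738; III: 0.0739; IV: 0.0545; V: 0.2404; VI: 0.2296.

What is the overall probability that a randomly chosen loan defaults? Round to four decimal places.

P(D) ≈ 0.1238

P(II) = 1 − (0.48 + 0.04 + 0.2 + 0.13 + 0.06) = 0.09.
By the law of total probability,
P(D) = P(D|I)·P(I) + P(D|II)·P(II) + P(D|III)·P(III) + P(D|IV)·P(IV) + P(D|V)·P(V) + P(D|VI)·P(VI)
      = 0.1027·0.48 + 0.1738·0.09 + 0.0739·0.04 + 0.0545·0.2 + 0.2404·0.13 + 0.2296·0.06
      = 0.049296 + 0.015642 + 0.002956 + 0.0109 + 0.031252 + 0.013776 = 0.123822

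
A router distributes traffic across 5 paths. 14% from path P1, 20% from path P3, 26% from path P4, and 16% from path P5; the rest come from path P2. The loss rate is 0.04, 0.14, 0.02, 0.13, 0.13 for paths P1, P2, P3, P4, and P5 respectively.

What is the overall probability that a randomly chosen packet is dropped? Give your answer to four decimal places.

P(P2) = 1 − (0.14 + 0.2 + 0.26 + 0.16) = 0.24.
By the law of total probability,
P(L) = P(L|P1)·P(P1) + P(L|P2)·P(P2) + P(L|P3)·P(P3) + P(L|P4)·P(P4) + P(L|P5)·P(P5)
      = 0.04·0.14 + 0.14·0.24 + 0.02·0.2 + 0.13·0.26 + 0.13·0.16
      = 0.0056 + 0.0336 + 0.004 + 0.0338 + 0.0208 = 0.0978

0.0978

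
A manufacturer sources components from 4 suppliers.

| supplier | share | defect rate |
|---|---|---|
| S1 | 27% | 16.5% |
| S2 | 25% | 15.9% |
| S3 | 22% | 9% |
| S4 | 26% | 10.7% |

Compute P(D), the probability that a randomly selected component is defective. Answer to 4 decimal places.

P(D) ≈ 0.1319

Using total probability over the partition,
P(D) = P(D|S1)·P(S1) + P(D|S2)·P(S2) + P(D|S3)·P(S3) + P(D|S4)·P(S4)
      = 0.165·0.27 + 0.159·0.25 + 0.09·0.22 + 0.107·0.26
      = 0.04455 + 0.03975 + 0.0198 + 0.02782 = 0.13192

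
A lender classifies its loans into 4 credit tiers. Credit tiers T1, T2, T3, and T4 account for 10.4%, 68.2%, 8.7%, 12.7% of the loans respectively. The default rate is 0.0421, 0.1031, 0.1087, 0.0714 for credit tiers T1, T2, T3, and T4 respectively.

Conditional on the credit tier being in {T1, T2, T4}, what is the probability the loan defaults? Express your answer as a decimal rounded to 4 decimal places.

Let S = {T1, T2, T4}.
P(S) = 0.104 + 0.682 + 0.127 = 0.913.
P(D ∩ S) = 0.0421·0.104 + 0.1031·0.682 + 0.0714·0.127 = 0.0043784 + 0.0703142 + 0.0090678 = 0.0837604.
P(D | S) = 0.0837604 / 0.913 = 0.091742…

0.0917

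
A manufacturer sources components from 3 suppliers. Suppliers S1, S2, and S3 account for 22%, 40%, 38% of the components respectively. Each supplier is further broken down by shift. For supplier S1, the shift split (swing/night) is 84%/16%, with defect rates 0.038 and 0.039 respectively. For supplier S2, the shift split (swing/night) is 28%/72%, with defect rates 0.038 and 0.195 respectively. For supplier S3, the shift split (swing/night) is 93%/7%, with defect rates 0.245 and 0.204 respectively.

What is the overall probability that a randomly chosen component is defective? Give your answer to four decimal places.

P(D|S1) = 0.84·0.038 + 0.16·0.039 = 0.03192 + 0.00624 = 0.03816
P(D|S2) = 0.28·0.038 + 0.72·0.195 = 0.01064 + 0.1404 = 0.15104
P(D|S3) = 0.93·0.245 + 0.07·0.204 = 0.22785 + 0.01428 = 0.24213
Then overall,
P(D) = 0.22·0.03816 + 0.4·0.15104 + 0.38·0.24213
      = 0.0083952 + 0.060416 + 0.0920094 = 0.1608206

0.1608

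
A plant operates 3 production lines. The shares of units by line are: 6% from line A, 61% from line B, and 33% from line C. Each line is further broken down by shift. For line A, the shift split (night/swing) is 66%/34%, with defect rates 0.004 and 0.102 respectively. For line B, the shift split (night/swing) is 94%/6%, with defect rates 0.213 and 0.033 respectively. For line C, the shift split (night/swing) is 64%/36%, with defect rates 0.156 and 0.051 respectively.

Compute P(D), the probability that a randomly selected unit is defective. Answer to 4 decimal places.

P(D|A) = 0.66·0.004 + 0.34·0.102 = 0.00264 + 0.03468 = 0.03732
P(D|B) = 0.94·0.213 + 0.06·0.033 = 0.20022 + 0.00198 = 0.2022
P(D|C) = 0.64·0.156 + 0.36·0.051 = 0.09984 + 0.01836 = 0.1182
Then overall,
P(D) = 0.06·0.03732 + 0.61·0.2022 + 0.33·0.1182
      = 0.0022392 + 0.123342 + 0.039006 = 0.1645872

0.1646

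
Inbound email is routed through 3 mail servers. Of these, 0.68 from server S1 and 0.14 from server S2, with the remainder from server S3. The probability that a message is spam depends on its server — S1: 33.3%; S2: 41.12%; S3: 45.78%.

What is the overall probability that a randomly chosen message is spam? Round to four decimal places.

P(S3) = 1 − (0.68 + 0.14) = 0.18.
Summing over the partition,
P(S) = P(S|S1)·P(S1) + P(S|S2)·P(S2) + P(S|S3)·P(S3)
      = 0.333·0.68 + 0.4112·0.14 + 0.4578·0.18
      = 0.22644 + 0.057568 + 0.082404 = 0.366412

P(S) ≈ 0.3664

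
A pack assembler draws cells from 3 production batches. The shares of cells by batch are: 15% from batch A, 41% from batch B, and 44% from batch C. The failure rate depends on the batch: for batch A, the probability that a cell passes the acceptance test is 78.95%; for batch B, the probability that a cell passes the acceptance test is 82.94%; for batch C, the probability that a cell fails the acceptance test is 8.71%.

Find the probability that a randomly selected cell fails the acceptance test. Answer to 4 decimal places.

0.1398

P(F|A) = 1 − 0.7895 = 0.2105.
P(F|B) = 1 − 0.8294 = 0.1706.
Summing over the partition,
P(F) = P(F|A)·P(A) + P(F|B)·P(B) + P(F|C)·P(C)
      = 0.2105·0.15 + 0.1706·0.41 + 0.0871·0.44
      = 0.031575 + 0.069946 + 0.038324 = 0.139845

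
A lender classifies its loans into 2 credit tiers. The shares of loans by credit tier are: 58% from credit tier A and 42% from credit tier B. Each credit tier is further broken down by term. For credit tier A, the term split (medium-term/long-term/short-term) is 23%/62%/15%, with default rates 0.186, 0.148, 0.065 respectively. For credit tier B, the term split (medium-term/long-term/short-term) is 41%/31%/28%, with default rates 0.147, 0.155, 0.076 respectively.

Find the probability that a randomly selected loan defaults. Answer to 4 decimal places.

0.1381

P(D|A) = 0.23·0.186 + 0.62·0.148 + 0.15·0.065 = 0.04278 + 0.09176 + 0.00975 = 0.14429
P(D|B) = 0.41·0.147 + 0.31·0.155 + 0.28·0.076 = 0.06027 + 0.04805 + 0.02128 = 0.1296
Then overall,
P(D) = 0.58·0.14429 + 0.42·0.1296
      = 0.0836882 + 0.054432 = 0.1381202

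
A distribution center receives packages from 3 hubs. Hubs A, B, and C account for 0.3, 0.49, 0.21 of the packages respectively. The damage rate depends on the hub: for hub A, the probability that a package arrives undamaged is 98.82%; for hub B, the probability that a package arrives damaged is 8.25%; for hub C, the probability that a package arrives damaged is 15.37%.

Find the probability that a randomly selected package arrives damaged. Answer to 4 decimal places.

P(D) ≈ 0.0762

P(D|A) = 1 − 0.9882 = 0.0118.
P(D) = P(D|A)·P(A) + P(D|B)·P(B) + P(D|C)·P(C)
      = 0.0118·0.3 + 0.0825·0.49 + 0.1537·0.21
      = 0.00354 + 0.040425 + 0.032277 = 0.076242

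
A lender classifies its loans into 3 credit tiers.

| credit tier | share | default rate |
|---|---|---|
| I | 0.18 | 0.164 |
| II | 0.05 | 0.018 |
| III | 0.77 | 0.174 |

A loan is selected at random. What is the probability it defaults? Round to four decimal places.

P(D) ≈ 0.1644

P(D) = P(D|I)·P(I) + P(D|II)·P(II) + P(D|III)·P(III)
      = 0.164·0.18 + 0.018·0.05 + 0.174·0.77
      = 0.02952 + 0.0009 + 0.13398 = 0.1644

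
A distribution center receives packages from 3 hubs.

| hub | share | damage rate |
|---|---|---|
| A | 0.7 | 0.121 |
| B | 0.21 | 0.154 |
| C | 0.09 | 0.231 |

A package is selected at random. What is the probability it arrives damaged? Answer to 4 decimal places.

0.1378

Using total probability over the partition,
P(D) = P(D|A)·P(A) + P(D|B)·P(B) + P(D|C)·P(C)
      = 0.121·0.7 + 0.154·0.21 + 0.231·0.09
      = 0.0847 + 0.03234 + 0.02079 = 0.13783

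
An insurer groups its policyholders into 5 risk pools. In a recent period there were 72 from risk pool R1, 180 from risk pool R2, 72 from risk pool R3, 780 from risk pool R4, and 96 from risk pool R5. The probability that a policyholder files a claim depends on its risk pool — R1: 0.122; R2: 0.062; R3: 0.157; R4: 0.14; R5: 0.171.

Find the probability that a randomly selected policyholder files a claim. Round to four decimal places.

P(C) ≈ 0.1307

Total: 72 + 180 + 72 + 780 + 96 = 1200.
P(R1) = 72/1200 = 0.06. P(R2) = 180/1200 = 0.15. P(R3) = 72/1200 = 0.06. P(R4) = 780/1200 = 0.65. P(R5) = 96/1200 = 0.08.
P(C) = P(C|R1)·P(R1) + P(C|R2)·P(R2) + P(C|R3)·P(R3) + P(C|R4)·P(R4) + P(C|R5)·P(R5)
      = 0.122·0.06 + 0.062·0.15 + 0.157·0.06 + 0.14·0.65 + 0.171·0.08
      = 0.00732 + 0.0093 + 0.00942 + 0.091 + 0.01368 = 0.13072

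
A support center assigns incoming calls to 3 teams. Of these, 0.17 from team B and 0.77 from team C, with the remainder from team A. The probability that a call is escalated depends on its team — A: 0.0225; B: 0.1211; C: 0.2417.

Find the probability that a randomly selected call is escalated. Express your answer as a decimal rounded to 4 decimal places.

P(A) = 1 − (0.17 + 0.77) = 0.06.
P(E) = P(E|A)·P(A) + P(E|B)·P(B) + P(E|C)·P(C)
      = 0.0225·0.06 + 0.1211·0.17 + 0.2417·0.77
      = 0.00135 + 0.020587 + 0.186109 = 0.208046

0.2080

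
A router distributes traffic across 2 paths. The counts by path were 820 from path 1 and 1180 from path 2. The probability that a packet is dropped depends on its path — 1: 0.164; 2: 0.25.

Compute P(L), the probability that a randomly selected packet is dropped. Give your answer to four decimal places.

Total: 820 + 1180 = 2000.
P(1) = 820/2000 = 0.41. P(2) = 1180/2000 = 0.59.
Using total probability over the partition,
P(L) = P(L|1)·P(1) + P(L|2)·P(2)
      = 0.164·0.41 + 0.25·0.59
      = 0.06724 + 0.1475 = 0.21474

P(L) ≈ 0.2147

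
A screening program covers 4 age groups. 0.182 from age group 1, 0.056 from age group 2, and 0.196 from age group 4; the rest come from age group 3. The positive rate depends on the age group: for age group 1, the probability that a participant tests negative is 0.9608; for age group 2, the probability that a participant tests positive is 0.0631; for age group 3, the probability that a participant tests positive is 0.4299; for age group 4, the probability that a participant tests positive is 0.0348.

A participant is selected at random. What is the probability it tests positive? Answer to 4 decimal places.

P(3) = 1 − (0.182 + 0.056 + 0.196) = 0.566.
P(T|1) = 1 − 0.9608 = 0.0392.
By the law of total probability,
P(T) = P(T|1)·P(1) + P(T|2)·P(2) + P(T|3)·P(3) + P(T|4)·P(4)
      = 0.0392·0.182 + 0.0631·0.056 + 0.4299·0.566 + 0.0348·0.196
      = 0.0071344 + 0.0035336 + 0.2433234 + 0.0068208 = 0.2608122

0.2608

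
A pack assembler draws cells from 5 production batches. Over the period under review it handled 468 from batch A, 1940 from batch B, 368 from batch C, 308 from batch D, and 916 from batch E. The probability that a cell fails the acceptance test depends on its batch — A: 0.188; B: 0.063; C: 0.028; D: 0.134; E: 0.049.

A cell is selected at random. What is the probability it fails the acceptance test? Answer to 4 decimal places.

P(F) ≈ 0.0767

Total: 468 + 1940 + 368 + 308 + 916 = 4000.
P(A) = 468/4000 = 0.117. P(B) = 1940/4000 = 0.485. P(C) = 368/4000 = 0.092. P(D) = 308/4000 = 0.077. P(E) = 916/4000 = 0.229.
Using total probability over the partition,
P(F) = P(F|A)·P(A) + P(F|B)·P(B) + P(F|C)·P(C) + P(F|D)·P(D) + P(F|E)·P(E)
      = 0.188·0.117 + 0.063·0.485 + 0.028·0.092 + 0.134·0.077 + 0.049·0.229
      = 0.021996 + 0.030555 + 0.002576 + 0.010318 + 0.011221 = 0.076666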